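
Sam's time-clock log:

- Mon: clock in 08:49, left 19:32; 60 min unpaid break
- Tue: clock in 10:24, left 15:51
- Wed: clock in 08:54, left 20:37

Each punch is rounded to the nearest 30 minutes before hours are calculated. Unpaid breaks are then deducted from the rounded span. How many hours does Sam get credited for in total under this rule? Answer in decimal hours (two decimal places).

Mon: in 08:49→09:00, out 19:32→19:30; 10 h 30 min − 60 min = 9 h 30 min
Tue: in 10:24→10:30, out 15:51→16:00; 5 h 30 min
Wed: in 08:54→09:00, out 20:37→20:30; 11 h 30 min
Total credited: 26 h 30 min.

26.50 hours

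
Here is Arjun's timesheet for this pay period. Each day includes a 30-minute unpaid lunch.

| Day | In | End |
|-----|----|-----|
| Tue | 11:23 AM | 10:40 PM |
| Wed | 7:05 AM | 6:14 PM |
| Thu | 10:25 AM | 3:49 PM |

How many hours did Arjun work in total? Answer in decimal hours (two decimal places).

Tue: 11:23 AM–10:40 PM = 11 h 17 min; less 30 min break → 10 h 47 min
Wed: 7:05 AM–6:14 PM = 11 h 9 min; less 30 min break → 10 h 39 min
Thu: 10:25 AM–3:49 PM = 5 h 24 min; less 30 min break → 4 h 54 min
Total: 10 h 47 min + 10 h 39 min + 4 h 54 min = 26 h 20 min.

26.33 hours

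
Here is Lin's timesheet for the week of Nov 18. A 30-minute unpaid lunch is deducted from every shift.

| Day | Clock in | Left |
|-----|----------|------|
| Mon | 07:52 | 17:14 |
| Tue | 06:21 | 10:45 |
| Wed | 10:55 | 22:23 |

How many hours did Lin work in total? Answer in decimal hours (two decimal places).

23.73 hours

Mon: 07:52–17:14 = 9 h 22 min; less 30 min break → 8 h 52 min
Tue: 06:21–10:45 = 4 h 24 min; less 30 min break → 3 h 54 min
Wed: 10:55–22:23 = 11 h 28 min; less 30 min break → 10 h 58 min
Total: 8 h 52 min + 3 h 54 min + 10 h 58 min = 23 h 44 min.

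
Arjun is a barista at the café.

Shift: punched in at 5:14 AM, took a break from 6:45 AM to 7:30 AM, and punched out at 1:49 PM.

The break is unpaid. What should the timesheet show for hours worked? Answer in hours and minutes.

Shift: 5:14 AM–1:49 PM = 8 h 35 min; less 45 min break → 7 h 50 min

7 h 50 min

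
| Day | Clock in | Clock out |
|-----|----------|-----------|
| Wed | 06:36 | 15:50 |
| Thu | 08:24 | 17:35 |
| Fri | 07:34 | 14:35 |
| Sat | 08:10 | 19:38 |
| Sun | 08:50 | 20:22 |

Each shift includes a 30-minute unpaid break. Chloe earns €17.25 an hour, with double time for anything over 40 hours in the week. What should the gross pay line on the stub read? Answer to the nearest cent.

€894.70

Wed: 06:36–15:50 = 9 h 14 min; less 30 min break → 8 h 44 min
Thu: 08:24–17:35 = 9 h 11 min; less 30 min break → 8 h 41 min
Fri: 07:34–14:35 = 7 h 1 min; less 30 min break → 6 h 31 min
Sat: 08:10–19:38 = 11 h 28 min; less 30 min break → 10 h 58 min
Sun: 08:50–20:22 = 11 h 32 min; less 30 min break → 11 h 2 min
Total worked: 45 h 56 min = 2756 min.
Regular 40 h 0 min = 2400 min at €17.25/h; overtime 5 h 56 min = 356 min at €34.50/h.
Pay = (2400 × €17.25 + 356 × €34.50) ÷ 60 = €894.70.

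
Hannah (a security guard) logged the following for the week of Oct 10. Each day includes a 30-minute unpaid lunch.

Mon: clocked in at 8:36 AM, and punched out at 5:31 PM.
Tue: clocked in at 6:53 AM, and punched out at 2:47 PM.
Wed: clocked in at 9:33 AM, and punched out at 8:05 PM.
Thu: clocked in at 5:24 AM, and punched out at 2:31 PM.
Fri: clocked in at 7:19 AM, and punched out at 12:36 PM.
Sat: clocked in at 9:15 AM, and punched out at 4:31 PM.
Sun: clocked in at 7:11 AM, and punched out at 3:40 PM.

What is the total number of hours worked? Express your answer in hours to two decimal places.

Mon: 8:36 AM–5:31 PM = 8 h 55 min; less 30 min break → 8 h 25 min
Tue: 6:53 AM–2:47 PM = 7 h 54 min; less 30 min break → 7 h 24 min
Wed: 9:33 AM–8:05 PM = 10 h 32 min; less 30 min break → 10 h 2 min
Thu: 5:24 AM–2:31 PM = 9 h 7 min; less 30 min break → 8 h 37 min
Fri: 7:19 AM–12:36 PM = 5 h 17 min; less 30 min break → 4 h 47 min
Sat: 9:15 AM–4:31 PM = 7 h 16 min; less 30 min break → 6 h 46 min
Sun: 7:11 AM–3:40 PM = 8 h 29 min; less 30 min break → 7 h 59 min
Total: 8 h 25 min + 7 h 24 min + 10 h 2 min + 8 h 37 min + 4 h 47 min + 6 h 46 min + 7 h 59 min = 54 h 0 min.

54.00 hours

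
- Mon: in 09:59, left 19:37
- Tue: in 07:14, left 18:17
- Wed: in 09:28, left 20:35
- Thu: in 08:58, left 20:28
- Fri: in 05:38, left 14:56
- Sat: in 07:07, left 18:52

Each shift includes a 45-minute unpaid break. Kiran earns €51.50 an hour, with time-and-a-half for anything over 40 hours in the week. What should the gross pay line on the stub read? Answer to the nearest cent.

€3593.41

Mon: 09:59–19:37 = 9 h 38 min; less 45 min break → 8 h 53 min
Tue: 07:14–18:17 = 11 h 3 min; less 45 min break → 10 h 18 min
Wed: 09:28–20:35 = 11 h 7 min; less 45 min break → 10 h 22 min
Thu: 08:58–20:28 = 11 h 30 min; less 45 min break → 10 h 45 min
Fri: 05:38–14:56 = 9 h 18 min; less 45 min break → 8 h 33 min
Sat: 07:07–18:52 = 11 h 45 min; less 45 min break → 11 h 0 min
Total worked: 59 h 51 min = 3591 min.
Regular 40 h 0 min = 2400 min at €51.50/h; overtime 19 h 51 min = 1191 min at €77.25/h.
Pay = (2400 × €51.50 + 1191 × €77.25) ÷ 60 = €3593.41.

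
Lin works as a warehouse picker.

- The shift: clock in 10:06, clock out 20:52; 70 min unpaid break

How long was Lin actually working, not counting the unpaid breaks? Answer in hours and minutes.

The shift: 10:06–20:52 = 10 h 46 min; less 70 min break → 9 h 36 min

9 h 36 min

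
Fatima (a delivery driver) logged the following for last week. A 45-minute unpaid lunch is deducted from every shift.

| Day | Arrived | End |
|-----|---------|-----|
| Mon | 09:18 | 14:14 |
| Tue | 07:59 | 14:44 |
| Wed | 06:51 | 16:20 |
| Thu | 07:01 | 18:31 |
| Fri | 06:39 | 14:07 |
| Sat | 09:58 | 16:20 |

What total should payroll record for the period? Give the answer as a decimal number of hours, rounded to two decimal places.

Mon: 09:18–14:14 = 4 h 56 min; less 45 min break → 4 h 11 min
Tue: 07:59–14:44 = 6 h 45 min; less 45 min break → 6 h 0 min
Wed: 06:51–16:20 = 9 h 29 min; less 45 min break → 8 h 44 min
Thu: 07:01–18:31 = 11 h 30 min; less 45 min break → 10 h 45 min
Fri: 06:39–14:07 = 7 h 28 min; less 45 min break → 6 h 43 min
Sat: 09:58–16:20 = 6 h 22 min; less 45 min break → 5 h 37 min
Total: 4 h 11 min + 6 h 0 min + 8 h 44 min + 10 h 45 min + 6 h 43 min + 5 h 37 min = 42 h 0 min.

42.00 hours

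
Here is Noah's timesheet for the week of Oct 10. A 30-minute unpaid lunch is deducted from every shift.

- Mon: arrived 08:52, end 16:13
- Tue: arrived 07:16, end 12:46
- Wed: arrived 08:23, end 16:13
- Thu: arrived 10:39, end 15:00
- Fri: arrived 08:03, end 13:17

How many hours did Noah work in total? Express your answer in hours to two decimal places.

Mon: 08:52–16:13 = 7 h 21 min; less 30 min break → 6 h 51 min
Tue: 07:16–12:46 = 5 h 30 min; less 30 min break → 5 h 0 min
Wed: 08:23–16:13 = 7 h 50 min; less 30 min break → 7 h 20 min
Thu: 10:39–15:00 = 4 h 21 min; less 30 min break → 3 h 51 min
Fri: 08:03–13:17 = 5 h 14 min; less 30 min break → 4 h 44 min
Total: 6 h 51 min + 5 h 0 min + 7 h 20 min + 3 h 51 min + 4 h 44 min = 27 h 46 min.

27.77 hours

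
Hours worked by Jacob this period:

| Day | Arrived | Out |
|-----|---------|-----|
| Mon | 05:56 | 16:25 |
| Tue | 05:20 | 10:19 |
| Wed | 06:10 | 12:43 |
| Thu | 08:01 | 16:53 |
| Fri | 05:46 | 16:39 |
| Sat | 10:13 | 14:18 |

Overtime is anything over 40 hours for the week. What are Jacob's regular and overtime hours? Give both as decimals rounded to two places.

Mon: 05:56–16:25 = 10 h 29 min
Tue: 05:20–10:19 = 4 h 59 min
Wed: 06:10–12:43 = 6 h 33 min
Thu: 08:01–16:53 = 8 h 52 min
Fri: 05:46–16:39 = 10 h 53 min
Sat: 10:13–14:18 = 4 h 5 min
Total worked: 45 h 51 min = 45.85 h.
Threshold 40 h → overtime 5 h 51 min, regular 40 h 0 min.

Regular 40.00 hours, overtime 5.85 hours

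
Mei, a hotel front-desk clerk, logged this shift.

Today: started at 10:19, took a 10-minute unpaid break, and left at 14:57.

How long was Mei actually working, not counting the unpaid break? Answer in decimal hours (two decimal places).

Today: 10:19–14:57 = 4 h 38 min; less 10 min break → 4 h 28 min

4.47 hours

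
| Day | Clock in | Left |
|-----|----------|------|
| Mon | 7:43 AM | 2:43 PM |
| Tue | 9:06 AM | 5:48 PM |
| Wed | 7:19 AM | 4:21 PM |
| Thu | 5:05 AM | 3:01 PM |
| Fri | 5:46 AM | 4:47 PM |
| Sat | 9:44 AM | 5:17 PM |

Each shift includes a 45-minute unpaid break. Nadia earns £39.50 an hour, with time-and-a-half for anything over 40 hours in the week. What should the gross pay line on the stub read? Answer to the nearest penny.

£2097.45

Mon: 7:43 AM–2:43 PM = 7 h 0 min; less 45 min break → 6 h 15 min
Tue: 9:06 AM–5:48 PM = 8 h 42 min; less 45 min break → 7 h 57 min
Wed: 7:19 AM–4:21 PM = 9 h 2 min; less 45 min break → 8 h 17 min
Thu: 5:05 AM–3:01 PM = 9 h 56 min; less 45 min break → 9 h 11 min
Fri: 5:46 AM–4:47 PM = 11 h 1 min; less 45 min break → 10 h 16 min
Sat: 9:44 AM–5:17 PM = 7 h 33 min; less 45 min break → 6 h 48 min
Total worked: 48 h 44 min = 2924 min.
Regular 40 h 0 min = 2400 min at £39.50/h; overtime 8 h 44 min = 524 min at £59.25/h.
Pay = (2400 × £39.50 + 524 × £59.25) ÷ 60 = £2097.45.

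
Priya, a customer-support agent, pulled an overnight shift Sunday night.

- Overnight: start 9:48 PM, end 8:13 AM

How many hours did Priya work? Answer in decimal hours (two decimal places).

10.42 hours

Overnight: 9:48 PM → midnight = 2 h 12 min; midnight → 8:13 AM = 8 h 13 min; span 10 h 25 min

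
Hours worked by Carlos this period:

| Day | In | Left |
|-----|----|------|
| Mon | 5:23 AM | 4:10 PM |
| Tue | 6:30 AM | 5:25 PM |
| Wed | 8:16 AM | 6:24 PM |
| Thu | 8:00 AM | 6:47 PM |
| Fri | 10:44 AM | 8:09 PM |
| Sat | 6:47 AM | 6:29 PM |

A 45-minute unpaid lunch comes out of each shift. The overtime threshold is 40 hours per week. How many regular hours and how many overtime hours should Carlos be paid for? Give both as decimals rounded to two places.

Regular 40.00 hours, overtime 19.23 hours

Mon: 5:23 AM–4:10 PM = 10 h 47 min; less 45 min break → 10 h 2 min
Tue: 6:30 AM–5:25 PM = 10 h 55 min; less 45 min break → 10 h 10 min
Wed: 8:16 AM–6:24 PM = 10 h 8 min; less 45 min break → 9 h 23 min
Thu: 8:00 AM–6:47 PM = 10 h 47 min; less 45 min break → 10 h 2 min
Fri: 10:44 AM–8:09 PM = 9 h 25 min; less 45 min break → 8 h 40 min
Sat: 6:47 AM–6:29 PM = 11 h 42 min; less 45 min break → 10 h 57 min
Total worked: 59 h 14 min = 59.23 h.
Threshold 40 h → overtime 19 h 14 min, regular 40 h 0 min.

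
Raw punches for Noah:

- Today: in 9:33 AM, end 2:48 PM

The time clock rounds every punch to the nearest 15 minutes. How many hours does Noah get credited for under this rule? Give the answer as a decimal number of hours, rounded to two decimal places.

Today: in 9:33 AM→9:30 AM, out 2:48 PM→2:45 PM; 5 h 15 min

5.25 hours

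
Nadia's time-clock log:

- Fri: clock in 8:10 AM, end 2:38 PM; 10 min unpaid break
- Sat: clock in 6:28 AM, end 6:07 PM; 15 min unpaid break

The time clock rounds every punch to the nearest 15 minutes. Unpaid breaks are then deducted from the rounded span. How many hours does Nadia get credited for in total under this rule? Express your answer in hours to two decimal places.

17.58 hours

Fri: in 8:10 AM→8:15 AM, out 2:38 PM→2:45 PM; 6 h 30 min − 10 min = 6 h 20 min
Sat: in 6:28 AM→6:30 AM, out 6:07 PM→6:00 PM; 11 h 30 min − 15 min = 11 h 15 min
Total credited: 17 h 35 min.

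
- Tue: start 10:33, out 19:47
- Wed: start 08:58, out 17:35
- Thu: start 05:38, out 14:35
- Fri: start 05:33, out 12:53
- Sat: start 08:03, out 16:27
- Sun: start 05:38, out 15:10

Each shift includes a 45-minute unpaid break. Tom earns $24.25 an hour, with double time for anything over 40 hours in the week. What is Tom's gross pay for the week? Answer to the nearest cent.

$1336.98

Tue: 10:33–19:47 = 9 h 14 min; less 45 min break → 8 h 29 min
Wed: 08:58–17:35 = 8 h 37 min; less 45 min break → 7 h 52 min
Thu: 05:38–14:35 = 8 h 57 min; less 45 min break → 8 h 12 min
Fri: 05:33–12:53 = 7 h 20 min; less 45 min break → 6 h 35 min
Sat: 08:03–16:27 = 8 h 24 min; less 45 min break → 7 h 39 min
Sun: 05:38–15:10 = 9 h 32 min; less 45 min break → 8 h 47 min
Total worked: 47 h 34 min = 2854 min.
Regular 40 h 0 min = 2400 min at $24.25/h; overtime 7 h 34 min = 454 min at $48.50/h.
Pay = (2400 × $24.25 + 454 × $48.50) ÷ 60 = $1336.98.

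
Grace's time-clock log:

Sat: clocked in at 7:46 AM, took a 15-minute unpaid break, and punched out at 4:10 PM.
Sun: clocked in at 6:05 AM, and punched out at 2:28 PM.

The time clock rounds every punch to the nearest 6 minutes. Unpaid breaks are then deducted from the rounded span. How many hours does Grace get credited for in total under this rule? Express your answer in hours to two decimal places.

16.55 hours

Sat: in 7:46 AM→7:48 AM, out 4:10 PM→4:12 PM; 8 h 24 min − 15 min = 8 h 9 min
Sun: in 6:05 AM→6:06 AM, out 2:28 PM→2:30 PM; 8 h 24 min
Total credited: 16 h 33 min.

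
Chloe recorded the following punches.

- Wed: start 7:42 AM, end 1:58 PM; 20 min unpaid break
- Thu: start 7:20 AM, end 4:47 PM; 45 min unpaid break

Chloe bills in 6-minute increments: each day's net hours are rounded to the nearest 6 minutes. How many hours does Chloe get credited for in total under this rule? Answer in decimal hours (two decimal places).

Wed: 7:42 AM–1:58 PM = 6 h 16 min − 20 min = 5 h 56 min → rounds to 5 h 54 min
Thu: 7:20 AM–4:47 PM = 9 h 27 min − 45 min = 8 h 42 min → rounds to 8 h 42 min
Total credited: 14 h 36 min.

14.60 hours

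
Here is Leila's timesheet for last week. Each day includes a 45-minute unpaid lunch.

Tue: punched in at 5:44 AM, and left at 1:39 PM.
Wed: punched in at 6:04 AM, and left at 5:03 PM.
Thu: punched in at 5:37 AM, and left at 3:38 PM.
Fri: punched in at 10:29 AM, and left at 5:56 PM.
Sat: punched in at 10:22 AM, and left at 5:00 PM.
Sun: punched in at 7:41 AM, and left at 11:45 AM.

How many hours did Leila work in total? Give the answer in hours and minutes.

42 h 34 min

Tue: 5:44 AM–1:39 PM = 7 h 55 min; less 45 min break → 7 h 10 min
Wed: 6:04 AM–5:03 PM = 10 h 59 min; less 45 min break → 10 h 14 min
Thu: 5:37 AM–3:38 PM = 10 h 1 min; less 45 min break → 9 h 16 min
Fri: 10:29 AM–5:56 PM = 7 h 27 min; less 45 min break → 6 h 42 min
Sat: 10:22 AM–5:00 PM = 6 h 38 min; less 45 min break → 5 h 53 min
Sun: 7:41 AM–11:45 AM = 4 h 4 min; less 45 min break → 3 h 19 min
Total: 7 h 10 min + 10 h 14 min + 9 h 16 min + 6 h 42 min + 5 h 53 min + 3 h 19 min = 42 h 34 min.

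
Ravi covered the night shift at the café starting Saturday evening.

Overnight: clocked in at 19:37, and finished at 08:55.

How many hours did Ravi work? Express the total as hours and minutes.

Overnight: 19:37 → midnight = 4 h 23 min; midnight → 08:55 = 8 h 55 min; span 13 h 18 min

13 h 18 min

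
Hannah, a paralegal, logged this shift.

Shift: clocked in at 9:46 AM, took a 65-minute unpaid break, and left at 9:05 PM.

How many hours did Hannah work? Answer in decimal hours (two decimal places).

10.23 hours

Shift: 9:46 AM–9:05 PM = 11 h 19 min; less 65 min break → 10 h 14 min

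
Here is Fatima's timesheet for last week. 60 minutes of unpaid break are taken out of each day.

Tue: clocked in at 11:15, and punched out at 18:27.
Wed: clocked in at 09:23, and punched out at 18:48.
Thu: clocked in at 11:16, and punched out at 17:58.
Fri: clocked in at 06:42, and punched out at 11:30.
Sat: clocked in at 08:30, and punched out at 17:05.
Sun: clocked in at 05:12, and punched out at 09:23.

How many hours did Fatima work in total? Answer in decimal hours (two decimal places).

34.88 hours

Tue: 11:15–18:27 = 7 h 12 min; less 60 min break → 6 h 12 min
Wed: 09:23–18:48 = 9 h 25 min; less 60 min break → 8 h 25 min
Thu: 11:16–17:58 = 6 h 42 min; less 60 min break → 5 h 42 min
Fri: 06:42–11:30 = 4 h 48 min; less 60 min break → 3 h 48 min
Sat: 08:30–17:05 = 8 h 35 min; less 60 min break → 7 h 35 min
Sun: 05:12–09:23 = 4 h 11 min; less 60 min break → 3 h 11 min
Total: 6 h 12 min + 8 h 25 min + 5 h 42 min + 3 h 48 min + 7 h 35 min + 3 h 11 min = 34 h 53 min.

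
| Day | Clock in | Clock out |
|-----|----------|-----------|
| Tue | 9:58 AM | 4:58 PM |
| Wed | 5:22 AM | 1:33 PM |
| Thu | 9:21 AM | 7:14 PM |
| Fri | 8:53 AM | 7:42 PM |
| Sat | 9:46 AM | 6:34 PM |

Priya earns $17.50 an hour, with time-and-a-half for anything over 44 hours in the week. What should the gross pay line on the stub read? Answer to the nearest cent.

$787.94

Tue: 9:58 AM–4:58 PM = 7 h 0 min
Wed: 5:22 AM–1:33 PM = 8 h 11 min
Thu: 9:21 AM–7:14 PM = 9 h 53 min
Fri: 8:53 AM–7:42 PM = 10 h 49 min
Sat: 9:46 AM–6:34 PM = 8 h 48 min
Total worked: 44 h 41 min = 2681 min.
Regular 44 h 0 min = 2640 min at $17.50/h; overtime 0 h 41 min = 41 min at $26.25/h.
Pay = (2640 × $17.50 + 41 × $26.25) ÷ 60 = $787.94.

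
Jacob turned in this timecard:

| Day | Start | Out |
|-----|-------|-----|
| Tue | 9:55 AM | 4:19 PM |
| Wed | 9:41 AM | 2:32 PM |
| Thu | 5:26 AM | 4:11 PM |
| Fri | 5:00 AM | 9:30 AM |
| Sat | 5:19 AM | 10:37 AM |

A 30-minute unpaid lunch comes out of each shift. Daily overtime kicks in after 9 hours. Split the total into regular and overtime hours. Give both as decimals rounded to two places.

Regular 28.05 hours, overtime 1.25 hours

Tue: 9:55 AM–4:19 PM = 6 h 24 min; less 30 min break → 5 h 54 min
Wed: 9:41 AM–2:32 PM = 4 h 51 min; less 30 min break → 4 h 21 min
Thu: 5:26 AM–4:11 PM = 10 h 45 min; less 30 min break → 10 h 15 min
Fri: 5:00 AM–9:30 AM = 4 h 30 min; less 30 min break → 4 h 0 min
Sat: 5:19 AM–10:37 AM = 5 h 18 min; less 30 min break → 4 h 48 min
Tue reg 5 h 54 min / OT 0 h 0 min; Wed reg 4 h 21 min / OT 0 h 0 min; Thu reg 9 h 0 min / OT 1 h 15 min; Fri reg 4 h 0 min / OT 0 h 0 min; Sat reg 4 h 48 min / OT 0 h 0 min.
Totals: regular 28 h 3 min, overtime 1 h 15 min.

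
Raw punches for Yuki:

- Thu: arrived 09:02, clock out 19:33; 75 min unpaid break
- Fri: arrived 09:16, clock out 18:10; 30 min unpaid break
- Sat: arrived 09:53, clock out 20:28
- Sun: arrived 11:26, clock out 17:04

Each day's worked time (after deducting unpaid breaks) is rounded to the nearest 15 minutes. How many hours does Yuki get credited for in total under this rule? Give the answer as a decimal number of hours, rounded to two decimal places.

34.00 hours

Thu: 09:02–19:33 = 10 h 31 min − 75 min = 9 h 16 min → rounds to 9 h 15 min
Fri: 09:16–18:10 = 8 h 54 min − 30 min = 8 h 24 min → rounds to 8 h 30 min
Sat: 09:53–20:28 = 10 h 35 min → rounds to 10 h 30 min
Sun: 11:26–17:04 = 5 h 38 min → rounds to 5 h 45 min
Total credited: 34 h 0 min.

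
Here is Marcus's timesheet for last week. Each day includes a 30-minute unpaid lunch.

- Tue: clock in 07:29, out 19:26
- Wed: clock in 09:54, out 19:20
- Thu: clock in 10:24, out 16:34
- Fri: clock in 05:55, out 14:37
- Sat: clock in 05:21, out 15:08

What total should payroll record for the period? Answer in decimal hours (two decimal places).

Tue: 07:29–19:26 = 11 h 57 min; less 30 min break → 11 h 27 min
Wed: 09:54–19:20 = 9 h 26 min; less 30 min break → 8 h 56 min
Thu: 10:24–16:34 = 6 h 10 min; less 30 min break → 5 h 40 min
Fri: 05:55–14:37 = 8 h 42 min; less 30 min break → 8 h 12 min
Sat: 05:21–15:08 = 9 h 47 min; less 30 min break → 9 h 17 min
Total: 11 h 27 min + 8 h 56 min + 5 h 40 min + 8 h 12 min + 9 h 17 min = 43 h 32 min.

43.53 hours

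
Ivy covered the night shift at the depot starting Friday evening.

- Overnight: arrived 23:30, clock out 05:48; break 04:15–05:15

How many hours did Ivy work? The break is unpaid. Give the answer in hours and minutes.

Overnight: 23:30 → midnight = 0 h 30 min; midnight → 05:48 = 5 h 48 min; span 6 h 18 min; less 60 min break → 5 h 18 min

5 h 18 min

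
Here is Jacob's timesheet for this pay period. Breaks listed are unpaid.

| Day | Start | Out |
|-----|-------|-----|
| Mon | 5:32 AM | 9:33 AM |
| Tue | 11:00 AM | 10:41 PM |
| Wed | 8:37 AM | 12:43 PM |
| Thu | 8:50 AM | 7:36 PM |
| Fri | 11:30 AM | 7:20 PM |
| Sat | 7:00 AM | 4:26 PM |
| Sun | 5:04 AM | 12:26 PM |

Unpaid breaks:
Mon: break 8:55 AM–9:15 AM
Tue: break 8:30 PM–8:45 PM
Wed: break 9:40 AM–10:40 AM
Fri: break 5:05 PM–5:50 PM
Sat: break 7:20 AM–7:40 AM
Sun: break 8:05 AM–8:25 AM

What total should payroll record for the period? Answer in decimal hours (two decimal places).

52.20 hours

Mon: 5:32 AM–9:33 AM = 4 h 1 min; less 20 min break → 3 h 41 min
Tue: 11:00 AM–10:41 PM = 11 h 41 min; less 15 min break → 11 h 26 min
Wed: 8:37 AM–12:43 PM = 4 h 6 min; less 60 min break → 3 h 6 min
Thu: 8:50 AM–7:36 PM = 10 h 46 min
Fri: 11:30 AM–7:20 PM = 7 h 50 min; less 45 min break → 7 h 5 min
Sat: 7:00 AM–4:26 PM = 9 h 26 min; less 20 min break → 9 h 6 min
Sun: 5:04 AM–12:26 PM = 7 h 22 min; less 20 min break → 7 h 2 min
Total: 3 h 41 min + 11 h 26 min + 3 h 6 min + 10 h 46 min + 7 h 5 min + 9 h 6 min + 7 h 2 min = 52 h 12 min.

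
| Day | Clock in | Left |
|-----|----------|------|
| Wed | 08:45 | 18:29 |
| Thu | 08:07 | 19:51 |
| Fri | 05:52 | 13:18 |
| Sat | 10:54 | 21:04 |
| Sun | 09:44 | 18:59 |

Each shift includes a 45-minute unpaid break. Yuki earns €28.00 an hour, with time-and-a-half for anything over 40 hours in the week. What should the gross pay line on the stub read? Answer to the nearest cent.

€1311.80

Wed: 08:45–18:29 = 9 h 44 min; less 45 min break → 8 h 59 min
Thu: 08:07–19:51 = 11 h 44 min; less 45 min break → 10 h 59 min
Fri: 05:52–13:18 = 7 h 26 min; less 45 min break → 6 h 41 min
Sat: 10:54–21:04 = 10 h 10 min; less 45 min break → 9 h 25 min
Sun: 09:44–18:59 = 9 h 15 min; less 45 min break → 8 h 30 min
Total worked: 44 h 34 min = 2674 min.
Regular 40 h 0 min = 2400 min at €28.00/h; overtime 4 h 34 min = 274 min at €42.00/h.
Pay = (2400 × €28.00 + 274 × €42.00) ÷ 60 = €1311.80.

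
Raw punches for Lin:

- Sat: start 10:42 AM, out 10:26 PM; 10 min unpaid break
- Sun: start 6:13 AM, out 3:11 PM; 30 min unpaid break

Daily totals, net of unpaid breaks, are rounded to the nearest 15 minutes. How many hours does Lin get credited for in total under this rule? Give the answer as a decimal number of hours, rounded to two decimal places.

Sat: 10:42 AM–10:26 PM = 11 h 44 min − 10 min = 11 h 34 min → rounds to 11 h 30 min
Sun: 6:13 AM–3:11 PM = 8 h 58 min − 30 min = 8 h 28 min → rounds to 8 h 30 min
Total credited: 20 h 0 min.

20.00 hours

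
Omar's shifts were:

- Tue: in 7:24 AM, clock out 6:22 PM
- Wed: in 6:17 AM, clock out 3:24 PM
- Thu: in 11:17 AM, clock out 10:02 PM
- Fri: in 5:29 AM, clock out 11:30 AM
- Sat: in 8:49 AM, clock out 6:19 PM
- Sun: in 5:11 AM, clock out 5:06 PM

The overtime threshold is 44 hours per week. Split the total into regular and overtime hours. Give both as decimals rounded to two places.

Tue: 7:24 AM–6:22 PM = 10 h 58 min
Wed: 6:17 AM–3:24 PM = 9 h 7 min
Thu: 11:17 AM–10:02 PM = 10 h 45 min
Fri: 5:29 AM–11:30 AM = 6 h 1 min
Sat: 8:49 AM–6:19 PM = 9 h 30 min
Sun: 5:11 AM–5:06 PM = 11 h 55 min
Total worked: 58 h 16 min = 58.27 h.
Threshold 44 h → overtime 14 h 16 min, regular 44 h 0 min.

Regular 44.00 hours, overtime 14.27 hours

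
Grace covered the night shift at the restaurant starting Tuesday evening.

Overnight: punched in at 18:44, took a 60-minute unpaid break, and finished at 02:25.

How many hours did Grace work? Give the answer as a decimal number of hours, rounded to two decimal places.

Overnight: 18:44 → midnight = 5 h 16 min; midnight → 02:25 = 2 h 25 min; span 7 h 41 min; less 60 min break → 6 h 41 min

6.68 hours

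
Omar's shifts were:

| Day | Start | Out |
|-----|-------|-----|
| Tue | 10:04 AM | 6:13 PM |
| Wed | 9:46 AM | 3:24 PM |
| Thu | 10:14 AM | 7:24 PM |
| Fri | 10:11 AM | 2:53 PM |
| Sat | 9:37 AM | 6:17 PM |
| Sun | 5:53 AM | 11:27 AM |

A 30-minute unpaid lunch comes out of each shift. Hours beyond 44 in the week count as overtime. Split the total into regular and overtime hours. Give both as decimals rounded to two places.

Tue: 10:04 AM–6:13 PM = 8 h 9 min; less 30 min break → 7 h 39 min
Wed: 9:46 AM–3:24 PM = 5 h 38 min; less 30 min break → 5 h 8 min
Thu: 10:14 AM–7:24 PM = 9 h 10 min; less 30 min break → 8 h 40 min
Fri: 10:11 AM–2:53 PM = 4 h 42 min; less 30 min break → 4 h 12 min
Sat: 9:37 AM–6:17 PM = 8 h 40 min; less 30 min break → 8 h 10 min
Sun: 5:53 AM–11:27 AM = 5 h 34 min; less 30 min break → 5 h 4 min
Total worked: 38 h 53 min = 38.88 h.
Threshold 44 h → overtime 0 h 0 min, regular 38 h 53 min.

Regular 38.88 hours, overtime 0.00 hours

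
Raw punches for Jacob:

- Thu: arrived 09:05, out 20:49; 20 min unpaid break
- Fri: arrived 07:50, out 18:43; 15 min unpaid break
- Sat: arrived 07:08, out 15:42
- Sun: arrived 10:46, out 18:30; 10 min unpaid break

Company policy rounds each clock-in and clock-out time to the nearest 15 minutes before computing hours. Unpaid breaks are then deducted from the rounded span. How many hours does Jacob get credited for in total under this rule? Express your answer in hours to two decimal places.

Thu: in 09:05→09:00, out 20:49→20:45; 11 h 45 min − 20 min = 11 h 25 min
Fri: in 07:50→07:45, out 18:43→18:45; 11 h 0 min − 15 min = 10 h 45 min
Sat: in 07:08→07:15, out 15:42→15:45; 8 h 30 min
Sun: in 10:46→10:45, out 18:30→18:30; 7 h 45 min − 10 min = 7 h 35 min
Total credited: 38 h 15 min.

38.25 hours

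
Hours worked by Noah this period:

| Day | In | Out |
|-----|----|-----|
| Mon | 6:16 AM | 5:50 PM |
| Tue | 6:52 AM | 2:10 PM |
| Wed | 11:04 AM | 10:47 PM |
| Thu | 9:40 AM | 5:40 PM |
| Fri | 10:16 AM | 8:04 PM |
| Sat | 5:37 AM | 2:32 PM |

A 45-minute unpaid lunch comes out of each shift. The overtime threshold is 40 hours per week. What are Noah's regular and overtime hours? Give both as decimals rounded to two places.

Mon: 6:16 AM–5:50 PM = 11 h 34 min; less 45 min break → 10 h 49 min
Tue: 6:52 AM–2:10 PM = 7 h 18 min; less 45 min break → 6 h 33 min
Wed: 11:04 AM–10:47 PM = 11 h 43 min; less 45 min break → 10 h 58 min
Thu: 9:40 AM–5:40 PM = 8 h 0 min; less 45 min break → 7 h 15 min
Fri: 10:16 AM–8:04 PM = 9 h 48 min; less 45 min break → 9 h 3 min
Sat: 5:37 AM–2:32 PM = 8 h 55 min; less 45 min break → 8 h 10 min
Total worked: 52 h 48 min = 52.80 h.
Threshold 40 h → overtime 12 h 48 min, regular 40 h 0 min.

Regular 40.00 hours, overtime 12.80 hours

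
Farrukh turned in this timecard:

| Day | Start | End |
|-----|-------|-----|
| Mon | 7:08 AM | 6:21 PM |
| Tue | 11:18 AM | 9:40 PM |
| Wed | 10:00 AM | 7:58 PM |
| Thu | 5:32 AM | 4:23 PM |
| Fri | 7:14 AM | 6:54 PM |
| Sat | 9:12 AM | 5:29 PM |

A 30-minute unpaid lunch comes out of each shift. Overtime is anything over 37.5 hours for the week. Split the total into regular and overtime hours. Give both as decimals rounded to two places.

Regular 37.50 hours, overtime 21.85 hours

Mon: 7:08 AM–6:21 PM = 11 h 13 min; less 30 min break → 10 h 43 min
Tue: 11:18 AM–9:40 PM = 10 h 22 min; less 30 min break → 9 h 52 min
Wed: 10:00 AM–7:58 PM = 9 h 58 min; less 30 min break → 9 h 28 min
Thu: 5:32 AM–4:23 PM = 10 h 51 min; less 30 min break → 10 h 21 min
Fri: 7:14 AM–6:54 PM = 11 h 40 min; less 30 min break → 11 h 10 min
Sat: 9:12 AM–5:29 PM = 8 h 17 min; less 30 min break → 7 h 47 min
Total worked: 59 h 21 min = 59.35 h.
Threshold 37.5 h → overtime 21 h 51 min, regular 37 h 30 min.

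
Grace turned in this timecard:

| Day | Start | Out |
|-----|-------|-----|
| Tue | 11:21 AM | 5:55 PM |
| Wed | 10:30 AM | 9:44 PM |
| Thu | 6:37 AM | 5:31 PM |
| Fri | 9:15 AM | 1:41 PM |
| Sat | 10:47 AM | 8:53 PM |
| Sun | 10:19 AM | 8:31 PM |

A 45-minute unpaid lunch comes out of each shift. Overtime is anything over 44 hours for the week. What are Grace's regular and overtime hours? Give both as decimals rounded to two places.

Regular 44.00 hours, overtime 4.93 hours

Tue: 11:21 AM–5:55 PM = 6 h 34 min; less 45 min break → 5 h 49 min
Wed: 10:30 AM–9:44 PM = 11 h 14 min; less 45 min break → 10 h 29 min
Thu: 6:37 AM–5:31 PM = 10 h 54 min; less 45 min break → 10 h 9 min
Fri: 9:15 AM–1:41 PM = 4 h 26 min; less 45 min break → 3 h 41 min
Sat: 10:47 AM–8:53 PM = 10 h 6 min; less 45 min break → 9 h 21 min
Sun: 10:19 AM–8:31 PM = 10 h 12 min; less 45 min break → 9 h 27 min
Total worked: 48 h 56 min = 48.93 h.
Threshold 44 h → overtime 4 h 56 min, regular 44 h 0 min.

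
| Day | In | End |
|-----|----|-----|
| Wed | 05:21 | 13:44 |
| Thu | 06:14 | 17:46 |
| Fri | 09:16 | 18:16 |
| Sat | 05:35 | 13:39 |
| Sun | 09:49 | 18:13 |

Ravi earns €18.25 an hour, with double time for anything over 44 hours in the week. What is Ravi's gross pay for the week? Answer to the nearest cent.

Wed: 05:21–13:44 = 8 h 23 min
Thu: 06:14–17:46 = 11 h 32 min
Fri: 09:16–18:16 = 9 h 0 min
Sat: 05:35–13:39 = 8 h 4 min
Sun: 09:49–18:13 = 8 h 24 min
Total worked: 45 h 23 min = 2723 min.
Regular 44 h 0 min = 2640 min at €18.25/h; overtime 1 h 23 min = 83 min at €36.50/h.
Pay = (2640 × €18.25 + 83 × €36.50) ÷ 60 = €853.49.

€853.49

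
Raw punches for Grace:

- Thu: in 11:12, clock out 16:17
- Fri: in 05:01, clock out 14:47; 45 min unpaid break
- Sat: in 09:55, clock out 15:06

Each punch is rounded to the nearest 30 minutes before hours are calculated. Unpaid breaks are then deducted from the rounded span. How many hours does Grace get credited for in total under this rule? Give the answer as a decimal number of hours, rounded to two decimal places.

Thu: in 11:12→11:00, out 16:17→16:30; 5 h 30 min
Fri: in 05:01→05:00, out 14:47→15:00; 10 h 0 min − 45 min = 9 h 15 min
Sat: in 09:55→10:00, out 15:06→15:00; 5 h 0 min
Total credited: 19 h 45 min.

19.75 hours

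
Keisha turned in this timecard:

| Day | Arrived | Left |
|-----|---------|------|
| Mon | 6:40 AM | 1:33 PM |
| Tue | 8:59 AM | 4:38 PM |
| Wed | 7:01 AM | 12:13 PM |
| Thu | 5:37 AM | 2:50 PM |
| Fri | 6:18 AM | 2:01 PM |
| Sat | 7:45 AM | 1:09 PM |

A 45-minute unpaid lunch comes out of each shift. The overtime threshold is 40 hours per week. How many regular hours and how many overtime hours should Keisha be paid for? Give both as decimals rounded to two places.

Mon: 6:40 AM–1:33 PM = 6 h 53 min; less 45 min break → 6 h 8 min
Tue: 8:59 AM–4:38 PM = 7 h 39 min; less 45 min break → 6 h 54 min
Wed: 7:01 AM–12:13 PM = 5 h 12 min; less 45 min break → 4 h 27 min
Thu: 5:37 AM–2:50 PM = 9 h 13 min; less 45 min break → 8 h 28 min
Fri: 6:18 AM–2:01 PM = 7 h 43 min; less 45 min break → 6 h 58 min
Sat: 7:45 AM–1:09 PM = 5 h 24 min; less 45 min break → 4 h 39 min
Total worked: 37 h 34 min = 37.57 h.
Threshold 40 h → overtime 0 h 0 min, regular 37 h 34 min.

Regular 37.57 hours, overtime 0.00 hours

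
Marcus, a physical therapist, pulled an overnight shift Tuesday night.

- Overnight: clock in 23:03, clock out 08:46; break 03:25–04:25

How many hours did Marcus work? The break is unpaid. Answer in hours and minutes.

Overnight: 23:03 → midnight = 0 h 57 min; midnight → 08:46 = 8 h 46 min; span 9 h 43 min; less 60 min break → 8 h 43 min

8 h 43 min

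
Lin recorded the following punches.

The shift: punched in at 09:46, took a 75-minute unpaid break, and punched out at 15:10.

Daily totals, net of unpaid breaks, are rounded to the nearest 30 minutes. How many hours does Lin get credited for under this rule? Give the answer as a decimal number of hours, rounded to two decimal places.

4.00 hours

The shift: 09:46–15:10 = 5 h 24 min − 75 min = 4 h 9 min → rounds to 4 h 0 min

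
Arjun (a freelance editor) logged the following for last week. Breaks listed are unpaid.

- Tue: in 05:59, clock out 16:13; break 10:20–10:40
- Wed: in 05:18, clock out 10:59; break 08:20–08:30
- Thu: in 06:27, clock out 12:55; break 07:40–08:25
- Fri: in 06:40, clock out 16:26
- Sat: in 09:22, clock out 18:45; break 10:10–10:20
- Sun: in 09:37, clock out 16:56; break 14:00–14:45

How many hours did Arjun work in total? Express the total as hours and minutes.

Tue: 05:59–16:13 = 10 h 14 min; less 20 min break → 9 h 54 min
Wed: 05:18–10:59 = 5 h 41 min; less 10 min break → 5 h 31 min
Thu: 06:27–12:55 = 6 h 28 min; less 45 min break → 5 h 43 min
Fri: 06:40–16:26 = 9 h 46 min
Sat: 09:22–18:45 = 9 h 23 min; less 10 min break → 9 h 13 min
Sun: 09:37–16:56 = 7 h 19 min; less 45 min break → 6 h 34 min
Total: 9 h 54 min + 5 h 31 min + 5 h 43 min + 9 h 46 min + 9 h 13 min + 6 h 34 min = 46 h 41 min.

46 h 41 min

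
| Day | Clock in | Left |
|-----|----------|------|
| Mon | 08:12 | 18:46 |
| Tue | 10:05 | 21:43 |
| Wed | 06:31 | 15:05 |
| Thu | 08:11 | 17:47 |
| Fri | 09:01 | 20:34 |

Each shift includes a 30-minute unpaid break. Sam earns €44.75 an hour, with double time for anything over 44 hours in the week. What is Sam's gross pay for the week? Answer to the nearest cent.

Mon: 08:12–18:46 = 10 h 34 min; less 30 min break → 10 h 4 min
Tue: 10:05–21:43 = 11 h 38 min; less 30 min break → 11 h 8 min
Wed: 06:31–15:05 = 8 h 34 min; less 30 min break → 8 h 4 min
Thu: 08:11–17:47 = 9 h 36 min; less 30 min break → 9 h 6 min
Fri: 09:01–20:34 = 11 h 33 min; less 30 min break → 11 h 3 min
Total worked: 49 h 25 min = 2965 min.
Regular 44 h 0 min = 2640 min at €44.75/h; overtime 5 h 25 min = 325 min at €89.50/h.
Pay = (2640 × €44.75 + 325 × €89.50) ÷ 60 = €2453.79.

€2453.79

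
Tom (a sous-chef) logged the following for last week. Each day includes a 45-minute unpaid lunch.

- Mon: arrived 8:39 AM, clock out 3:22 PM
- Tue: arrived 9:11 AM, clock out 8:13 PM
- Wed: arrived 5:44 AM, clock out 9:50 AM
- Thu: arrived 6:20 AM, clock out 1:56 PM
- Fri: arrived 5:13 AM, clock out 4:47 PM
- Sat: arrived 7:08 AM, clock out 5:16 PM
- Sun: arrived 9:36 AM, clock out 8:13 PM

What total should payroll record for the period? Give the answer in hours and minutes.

56 h 31 min

Mon: 8:39 AM–3:22 PM = 6 h 43 min; less 45 min break → 5 h 58 min
Tue: 9:11 AM–8:13 PM = 11 h 2 min; less 45 min break → 10 h 17 min
Wed: 5:44 AM–9:50 AM = 4 h 6 min; less 45 min break → 3 h 21 min
Thu: 6:20 AM–1:56 PM = 7 h 36 min; less 45 min break → 6 h 51 min
Fri: 5:13 AM–4:47 PM = 11 h 34 min; less 45 min break → 10 h 49 min
Sat: 7:08 AM–5:16 PM = 10 h 8 min; less 45 min break → 9 h 23 min
Sun: 9:36 AM–8:13 PM = 10 h 37 min; less 45 min break → 9 h 52 min
Total: 5 h 58 min + 10 h 17 min + 3 h 21 min + 6 h 51 min + 10 h 49 min + 9 h 23 min + 9 h 52 min = 56 h 31 min.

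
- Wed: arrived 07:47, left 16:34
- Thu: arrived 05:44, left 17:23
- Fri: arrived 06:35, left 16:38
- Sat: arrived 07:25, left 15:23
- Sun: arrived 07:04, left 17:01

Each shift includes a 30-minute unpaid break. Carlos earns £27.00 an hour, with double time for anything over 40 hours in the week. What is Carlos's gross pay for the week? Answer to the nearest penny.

Wed: 07:47–16:34 = 8 h 47 min; less 30 min break → 8 h 17 min
Thu: 05:44–17:23 = 11 h 39 min; less 30 min break → 11 h 9 min
Fri: 06:35–16:38 = 10 h 3 min; less 30 min break → 9 h 33 min
Sat: 07:25–15:23 = 7 h 58 min; less 30 min break → 7 h 28 min
Sun: 07:04–17:01 = 9 h 57 min; less 30 min break → 9 h 27 min
Total worked: 45 h 54 min = 2754 min.
Regular 40 h 0 min = 2400 min at £27.00/h; overtime 5 h 54 min = 354 min at £54.00/h.
Pay = (2400 × £27.00 + 354 × £54.00) ÷ 60 = £1398.60.

£1398.60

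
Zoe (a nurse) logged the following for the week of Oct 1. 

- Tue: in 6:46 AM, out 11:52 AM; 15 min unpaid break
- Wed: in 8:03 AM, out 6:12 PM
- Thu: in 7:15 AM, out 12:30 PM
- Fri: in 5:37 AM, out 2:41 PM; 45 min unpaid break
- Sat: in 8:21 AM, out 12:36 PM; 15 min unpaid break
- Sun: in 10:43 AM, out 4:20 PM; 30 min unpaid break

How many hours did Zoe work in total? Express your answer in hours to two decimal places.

Tue: 6:46 AM–11:52 AM = 5 h 6 min; less 15 min break → 4 h 51 min
Wed: 8:03 AM–6:12 PM = 10 h 9 min
Thu: 7:15 AM–12:30 PM = 5 h 15 min
Fri: 5:37 AM–2:41 PM = 9 h 4 min; less 45 min break → 8 h 19 min
Sat: 8:21 AM–12:36 PM = 4 h 15 min; less 15 min break → 4 h 0 min
Sun: 10:43 AM–4:20 PM = 5 h 37 min; less 30 min break → 5 h 7 min
Total: 4 h 51 min + 10 h 9 min + 5 h 15 min + 8 h 19 min + 4 h 0 min + 5 h 7 min = 37 h 41 min.

37.68 hours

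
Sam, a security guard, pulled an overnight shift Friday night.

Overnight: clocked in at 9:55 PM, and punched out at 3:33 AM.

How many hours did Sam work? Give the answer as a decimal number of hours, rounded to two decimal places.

Overnight: 9:55 PM → midnight = 2 h 5 min; midnight → 3:33 AM = 3 h 33 min; span 5 h 38 min

5.63 hours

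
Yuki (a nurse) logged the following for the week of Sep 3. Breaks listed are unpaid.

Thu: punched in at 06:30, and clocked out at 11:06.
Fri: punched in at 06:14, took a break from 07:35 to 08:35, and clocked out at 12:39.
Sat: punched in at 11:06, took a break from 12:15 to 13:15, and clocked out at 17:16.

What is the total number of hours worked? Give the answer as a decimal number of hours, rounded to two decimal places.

15.18 hours

Thu: 06:30–11:06 = 4 h 36 min
Fri: 06:14–12:39 = 6 h 25 min; less 60 min break → 5 h 25 min
Sat: 11:06–17:16 = 6 h 10 min; less 60 min break → 5 h 10 min
Total: 4 h 36 min + 5 h 25 min + 5 h 10 min = 15 h 11 min.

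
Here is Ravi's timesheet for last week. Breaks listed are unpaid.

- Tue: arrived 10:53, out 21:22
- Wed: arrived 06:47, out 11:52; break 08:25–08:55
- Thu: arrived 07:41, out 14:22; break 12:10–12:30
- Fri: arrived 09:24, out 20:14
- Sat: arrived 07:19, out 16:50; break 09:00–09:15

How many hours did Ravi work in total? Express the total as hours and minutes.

41 h 31 min

Tue: 10:53–21:22 = 10 h 29 min
Wed: 06:47–11:52 = 5 h 5 min; less 30 min break → 4 h 35 min
Thu: 07:41–14:22 = 6 h 41 min; less 20 min break → 6 h 21 min
Fri: 09:24–20:14 = 10 h 50 min
Sat: 07:19–16:50 = 9 h 31 min; less 15 min break → 9 h 16 min
Total: 10 h 29 min + 4 h 35 min + 6 h 21 min + 10 h 50 min + 9 h 16 min = 41 h 31 min.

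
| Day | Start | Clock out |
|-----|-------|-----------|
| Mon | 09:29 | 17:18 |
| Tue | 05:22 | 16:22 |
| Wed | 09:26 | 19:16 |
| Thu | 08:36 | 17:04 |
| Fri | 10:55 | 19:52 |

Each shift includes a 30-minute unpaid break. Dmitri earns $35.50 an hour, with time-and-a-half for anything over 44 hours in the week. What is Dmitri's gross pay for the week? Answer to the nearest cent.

Mon: 09:29–17:18 = 7 h 49 min; less 30 min break → 7 h 19 min
Tue: 05:22–16:22 = 11 h 0 min; less 30 min break → 10 h 30 min
Wed: 09:26–19:16 = 9 h 50 min; less 30 min break → 9 h 20 min
Thu: 08:36–17:04 = 8 h 28 min; less 30 min break → 7 h 58 min
Fri: 10:55–19:52 = 8 h 57 min; less 30 min break → 8 h 27 min
Total worked: 43 h 34 min = 2614 min.
Regular 43 h 34 min = 2614 min at $35.50/h; overtime 0 h 0 min = 0 min at $53.25/h.
Pay = (2614 × $35.50 + 0 × $53.25) ÷ 60 = $1546.62.

$1546.62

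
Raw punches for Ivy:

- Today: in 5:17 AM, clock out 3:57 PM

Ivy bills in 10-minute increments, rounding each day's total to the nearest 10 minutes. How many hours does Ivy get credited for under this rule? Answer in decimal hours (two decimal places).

10.67 hours

Today: 5:17 AM–3:57 PM = 10 h 40 min → rounds to 10 h 40 min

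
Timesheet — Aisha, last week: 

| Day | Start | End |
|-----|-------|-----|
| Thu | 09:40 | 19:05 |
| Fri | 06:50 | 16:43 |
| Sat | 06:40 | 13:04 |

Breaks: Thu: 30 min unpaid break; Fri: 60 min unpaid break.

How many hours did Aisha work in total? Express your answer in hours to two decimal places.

Thu: 09:40–19:05 = 9 h 25 min; less 30 min break → 8 h 55 min
Fri: 06:50–16:43 = 9 h 53 min; less 60 min break → 8 h 53 min
Sat: 06:40–13:04 = 6 h 24 min
Total: 8 h 55 min + 8 h 53 min + 6 h 24 min = 24 h 12 min.

24.20 hours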